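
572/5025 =572/5025 = 0.11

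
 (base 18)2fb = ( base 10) 929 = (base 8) 1641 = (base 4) 32201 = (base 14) 4a5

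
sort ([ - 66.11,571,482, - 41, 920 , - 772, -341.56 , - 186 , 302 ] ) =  [ - 772, - 341.56, - 186, - 66.11 , - 41,302, 482,571, 920 ] 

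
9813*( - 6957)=-68269041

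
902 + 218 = 1120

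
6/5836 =3/2918=0.00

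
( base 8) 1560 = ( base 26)17m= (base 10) 880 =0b1101110000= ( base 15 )3DA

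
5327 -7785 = - 2458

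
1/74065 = 1/74065=0.00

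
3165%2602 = 563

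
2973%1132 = 709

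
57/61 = 57/61 = 0.93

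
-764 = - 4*191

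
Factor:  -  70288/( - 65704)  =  2^1 *23^1*43^( - 1)  =  46/43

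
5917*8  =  47336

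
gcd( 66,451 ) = 11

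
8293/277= 29 + 260/277 = 29.94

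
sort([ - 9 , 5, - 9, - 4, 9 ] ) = [-9, - 9, - 4, 5,  9 ]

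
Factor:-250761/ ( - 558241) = 3^1*7^1*11941^1*558241^( - 1)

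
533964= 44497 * 12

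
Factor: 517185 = 3^4*5^1*1277^1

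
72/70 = 36/35 = 1.03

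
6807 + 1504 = 8311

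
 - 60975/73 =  - 60975/73 = - 835.27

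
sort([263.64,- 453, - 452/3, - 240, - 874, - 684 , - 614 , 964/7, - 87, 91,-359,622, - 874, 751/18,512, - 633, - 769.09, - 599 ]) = [ -874, - 874 , - 769.09, - 684, - 633,  -  614, - 599, - 453, - 359,-240, - 452/3, - 87, 751/18,91, 964/7 , 263.64,512,622 ] 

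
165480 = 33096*5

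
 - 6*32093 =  - 192558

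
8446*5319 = 44924274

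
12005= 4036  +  7969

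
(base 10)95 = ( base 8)137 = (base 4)1133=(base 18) 55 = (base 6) 235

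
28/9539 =28/9539 = 0.00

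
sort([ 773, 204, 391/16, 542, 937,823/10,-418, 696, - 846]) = [ - 846, - 418, 391/16, 823/10, 204,  542, 696,773, 937]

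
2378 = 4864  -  2486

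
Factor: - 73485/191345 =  - 207/539 =-3^2*7^(- 2)*11^(  -  1)*23^1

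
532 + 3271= 3803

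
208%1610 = 208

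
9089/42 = 216+17/42= 216.40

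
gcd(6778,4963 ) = 1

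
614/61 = 10 + 4/61 = 10.07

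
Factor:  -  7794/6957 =  -  866/773 = -2^1*433^1*773^( - 1 ) 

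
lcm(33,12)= 132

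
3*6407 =19221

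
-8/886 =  - 1 + 439/443=- 0.01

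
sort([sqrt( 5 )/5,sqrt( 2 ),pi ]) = [ sqrt( 5 ) /5, sqrt( 2), pi]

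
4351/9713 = 4351/9713 = 0.45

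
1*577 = 577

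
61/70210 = 61/70210 = 0.00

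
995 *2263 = 2251685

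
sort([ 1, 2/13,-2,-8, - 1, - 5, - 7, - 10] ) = [ - 10, - 8, - 7, - 5, - 2, - 1,2/13,1]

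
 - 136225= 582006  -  718231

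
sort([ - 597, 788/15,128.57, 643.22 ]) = [ - 597,788/15,128.57,643.22]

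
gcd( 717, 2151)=717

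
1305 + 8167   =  9472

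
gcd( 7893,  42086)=1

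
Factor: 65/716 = 2^( - 2)*5^1 * 13^1*179^(-1 ) 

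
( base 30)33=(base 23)41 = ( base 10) 93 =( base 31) 30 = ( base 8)135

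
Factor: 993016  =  2^3*19^1*47^1*139^1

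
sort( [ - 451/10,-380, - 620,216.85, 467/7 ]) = [-620, - 380, - 451/10,467/7, 216.85 ] 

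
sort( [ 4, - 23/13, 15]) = [ - 23/13, 4, 15]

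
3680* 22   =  80960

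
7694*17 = 130798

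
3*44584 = 133752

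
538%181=176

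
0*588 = 0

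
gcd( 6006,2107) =7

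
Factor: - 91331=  - 91331^1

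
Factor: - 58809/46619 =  - 3^1*19603^1 *46619^ ( - 1)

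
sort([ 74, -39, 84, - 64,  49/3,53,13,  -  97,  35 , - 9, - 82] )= [ - 97  ,-82, - 64, - 39, - 9,13, 49/3 , 35,53,74,84 ] 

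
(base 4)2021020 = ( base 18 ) 191A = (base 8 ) 21110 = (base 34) 7k4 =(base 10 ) 8776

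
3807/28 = 135 + 27/28 =135.96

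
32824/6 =5470 + 2/3 =5470.67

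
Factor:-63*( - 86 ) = 2^1*3^2*7^1*43^1 = 5418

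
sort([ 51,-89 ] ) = [-89,51] 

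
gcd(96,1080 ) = 24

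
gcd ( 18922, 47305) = 9461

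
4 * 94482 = 377928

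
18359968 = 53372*344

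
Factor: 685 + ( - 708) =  - 23^1=- 23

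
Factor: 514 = 2^1*257^1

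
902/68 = 13 + 9/34 = 13.26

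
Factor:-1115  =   - 5^1 * 223^1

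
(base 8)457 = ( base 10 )303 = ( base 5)2203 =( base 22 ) DH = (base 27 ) b6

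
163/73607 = 163/73607 = 0.00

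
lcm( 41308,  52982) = 2437172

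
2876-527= 2349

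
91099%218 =193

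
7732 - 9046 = - 1314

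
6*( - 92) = -552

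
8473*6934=58751782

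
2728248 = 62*44004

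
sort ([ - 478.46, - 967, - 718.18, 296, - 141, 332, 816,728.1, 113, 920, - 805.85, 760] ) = [ - 967,  -  805.85, - 718.18, - 478.46, - 141 , 113, 296,  332,728.1,760,816,920]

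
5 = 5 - 0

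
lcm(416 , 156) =1248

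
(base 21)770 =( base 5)100414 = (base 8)6242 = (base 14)1270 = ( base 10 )3234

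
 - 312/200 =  - 39/25  =  -1.56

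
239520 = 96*2495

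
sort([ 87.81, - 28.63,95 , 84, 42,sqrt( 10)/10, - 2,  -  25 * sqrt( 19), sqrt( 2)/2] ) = [-25 * sqrt( 19 ) , - 28.63,-2, sqrt(10)/10, sqrt (2)/2,  42,84, 87.81, 95] 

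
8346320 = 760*10982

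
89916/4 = 22479= 22479.00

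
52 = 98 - 46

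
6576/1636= 1644/409 =4.02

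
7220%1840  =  1700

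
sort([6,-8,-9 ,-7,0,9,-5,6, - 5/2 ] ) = [ - 9, - 8, - 7 , - 5, - 5/2,0,6,6, 9 ]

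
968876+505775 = 1474651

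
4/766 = 2/383=0.01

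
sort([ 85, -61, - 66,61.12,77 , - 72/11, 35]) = [ - 66, - 61, - 72/11,35 , 61.12, 77, 85] 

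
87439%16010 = 7389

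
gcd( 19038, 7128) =6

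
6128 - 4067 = 2061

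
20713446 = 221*93726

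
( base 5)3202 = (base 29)EL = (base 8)653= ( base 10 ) 427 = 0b110101011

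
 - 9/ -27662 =9/27662 = 0.00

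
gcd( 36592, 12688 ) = 16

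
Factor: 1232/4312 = 2^1*7^( -1 ) = 2/7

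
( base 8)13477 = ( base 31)65U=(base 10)5951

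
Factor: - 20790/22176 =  - 15/16= - 2^( - 4)*3^1*5^1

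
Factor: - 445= - 5^1*89^1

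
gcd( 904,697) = 1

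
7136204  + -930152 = 6206052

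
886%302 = 282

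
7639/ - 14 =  - 546 + 5/14 = - 545.64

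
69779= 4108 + 65671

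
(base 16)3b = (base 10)59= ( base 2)111011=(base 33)1Q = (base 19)32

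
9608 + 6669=16277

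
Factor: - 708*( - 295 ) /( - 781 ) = -208860/781 = -  2^2*3^1 * 5^1*11^( - 1 )*59^2*71^(-1) 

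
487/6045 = 487/6045= 0.08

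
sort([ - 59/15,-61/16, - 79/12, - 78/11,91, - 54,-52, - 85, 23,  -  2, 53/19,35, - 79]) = [ - 85, - 79, - 54, - 52, - 78/11, - 79/12,  -  59/15, - 61/16, - 2, 53/19,23,35, 91 ]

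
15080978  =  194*77737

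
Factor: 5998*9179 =55055642= 2^1 * 67^1*137^1*2999^1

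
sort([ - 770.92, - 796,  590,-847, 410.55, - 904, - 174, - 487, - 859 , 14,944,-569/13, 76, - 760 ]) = [ - 904,  -  859, - 847,-796,-770.92, - 760, - 487, - 174, - 569/13,14,76,410.55, 590, 944 ]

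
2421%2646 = 2421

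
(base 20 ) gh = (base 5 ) 2322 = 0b101010001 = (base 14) 1A1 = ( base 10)337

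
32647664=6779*4816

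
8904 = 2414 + 6490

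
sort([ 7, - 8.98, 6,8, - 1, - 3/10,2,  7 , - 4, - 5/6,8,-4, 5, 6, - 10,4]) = [-10 , - 8.98, - 4,  -  4,-1 ,  -  5/6,- 3/10,2,4, 5,6,6 , 7,7 , 8,  8]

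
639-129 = 510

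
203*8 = 1624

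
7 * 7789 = 54523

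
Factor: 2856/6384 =2^ ( - 1 )*17^1*19^( - 1 )= 17/38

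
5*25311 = 126555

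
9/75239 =9/75239= 0.00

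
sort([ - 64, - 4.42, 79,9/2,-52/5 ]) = [ - 64, - 52/5, - 4.42, 9/2,79]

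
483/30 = 16 + 1/10 =16.10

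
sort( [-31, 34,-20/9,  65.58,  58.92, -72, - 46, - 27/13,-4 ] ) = [ - 72,-46,-31,- 4,- 20/9 ,-27/13,  34,  58.92,65.58 ]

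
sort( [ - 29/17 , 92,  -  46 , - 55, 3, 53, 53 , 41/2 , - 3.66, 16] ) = [-55, - 46,-3.66, - 29/17 , 3 , 16 , 41/2,53, 53, 92 ] 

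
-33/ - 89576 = 33/89576 = 0.00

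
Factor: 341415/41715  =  3^1*103^( - 1 )  *281^1 = 843/103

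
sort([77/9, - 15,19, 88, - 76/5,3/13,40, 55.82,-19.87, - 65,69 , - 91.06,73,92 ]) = [ - 91.06, - 65, -19.87, - 76/5,-15 , 3/13, 77/9,19, 40, 55.82, 69,73,  88,92 ]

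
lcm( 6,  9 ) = 18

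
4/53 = 4/53 =0.08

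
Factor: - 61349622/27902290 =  - 30674811/13951145 = - 3^1*5^(  -  1 ) * 13^( -1 )*67^1*71^(-1 ) *101^1*1511^1 * 3023^(-1 ) 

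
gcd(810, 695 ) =5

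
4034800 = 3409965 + 624835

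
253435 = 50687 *5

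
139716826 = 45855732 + 93861094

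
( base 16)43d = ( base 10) 1085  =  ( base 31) 140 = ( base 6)5005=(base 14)577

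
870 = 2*435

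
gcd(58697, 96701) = 1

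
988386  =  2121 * 466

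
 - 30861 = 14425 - 45286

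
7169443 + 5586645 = 12756088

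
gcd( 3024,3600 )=144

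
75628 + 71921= 147549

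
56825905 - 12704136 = 44121769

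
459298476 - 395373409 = 63925067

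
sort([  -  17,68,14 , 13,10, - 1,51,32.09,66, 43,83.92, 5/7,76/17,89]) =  [-17,-1,  5/7,76/17,10, 13,14,32.09,43,51, 66,68, 83.92 , 89]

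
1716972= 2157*796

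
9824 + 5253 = 15077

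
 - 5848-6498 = -12346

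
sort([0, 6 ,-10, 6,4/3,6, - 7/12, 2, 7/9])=[-10,-7/12,  0 , 7/9 , 4/3, 2, 6,6,  6 ] 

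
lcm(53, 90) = 4770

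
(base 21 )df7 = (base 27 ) 887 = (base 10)6055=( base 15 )1BDA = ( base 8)13647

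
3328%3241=87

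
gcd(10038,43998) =6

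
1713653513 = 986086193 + 727567320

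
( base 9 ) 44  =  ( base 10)40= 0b101000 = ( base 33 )17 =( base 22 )1I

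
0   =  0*411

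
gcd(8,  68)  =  4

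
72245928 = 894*80812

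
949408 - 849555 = 99853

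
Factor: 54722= 2^1*27361^1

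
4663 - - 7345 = 12008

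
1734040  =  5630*308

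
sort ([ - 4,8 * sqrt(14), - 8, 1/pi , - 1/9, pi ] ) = [ - 8, - 4 , - 1/9, 1/pi,  pi,8 * sqrt(14)]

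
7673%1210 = 413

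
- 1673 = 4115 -5788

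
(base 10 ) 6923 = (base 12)400b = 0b1101100001011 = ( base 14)2747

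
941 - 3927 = - 2986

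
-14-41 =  - 55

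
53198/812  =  65 + 209/406= 65.51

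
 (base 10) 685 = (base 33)kp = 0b1010101101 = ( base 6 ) 3101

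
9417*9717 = 91504989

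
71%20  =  11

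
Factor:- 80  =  -2^4*5^1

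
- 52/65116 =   -  13/16279 = - 0.00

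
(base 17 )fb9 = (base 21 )a5g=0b1000110110011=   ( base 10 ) 4531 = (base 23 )8D0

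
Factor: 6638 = 2^1*3319^1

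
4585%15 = 10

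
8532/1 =8532=8532.00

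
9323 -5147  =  4176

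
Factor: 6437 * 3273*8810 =2^1*3^1*5^1*41^1 *157^1*881^1*1091^1 = 185611731810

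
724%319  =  86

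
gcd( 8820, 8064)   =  252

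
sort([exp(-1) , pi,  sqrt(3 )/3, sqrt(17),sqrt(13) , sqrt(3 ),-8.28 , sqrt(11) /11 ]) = [-8.28,sqrt(11 ) /11,exp( - 1), sqrt(3)/3, sqrt( 3),pi,sqrt(13), sqrt(17 )]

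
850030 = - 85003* ( - 10 )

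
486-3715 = - 3229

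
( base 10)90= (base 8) 132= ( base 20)4a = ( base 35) 2K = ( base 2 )1011010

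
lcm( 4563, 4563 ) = 4563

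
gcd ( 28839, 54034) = 1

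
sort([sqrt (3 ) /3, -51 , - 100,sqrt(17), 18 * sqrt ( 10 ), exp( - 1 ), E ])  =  [ - 100, - 51, exp( - 1), sqrt( 3 ) /3,E , sqrt(17 ),18*sqrt(10)]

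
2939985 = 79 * 37215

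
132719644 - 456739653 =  - 324020009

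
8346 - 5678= 2668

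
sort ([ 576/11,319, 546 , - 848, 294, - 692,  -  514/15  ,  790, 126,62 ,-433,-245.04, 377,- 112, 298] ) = [ -848,-692, -433, - 245.04,  -  112, - 514/15,576/11, 62 , 126 , 294 , 298,319, 377 , 546, 790]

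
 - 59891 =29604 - 89495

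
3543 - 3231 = 312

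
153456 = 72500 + 80956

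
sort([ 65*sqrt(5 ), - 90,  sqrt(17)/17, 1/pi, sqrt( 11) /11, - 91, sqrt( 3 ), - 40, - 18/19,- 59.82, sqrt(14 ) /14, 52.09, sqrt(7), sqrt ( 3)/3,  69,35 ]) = [ - 91,  -  90,-59.82, - 40,-18/19,sqrt(17)/17, sqrt( 14 ) /14,sqrt( 11)/11,1/pi, sqrt(3)/3, sqrt (3),  sqrt(7), 35, 52.09  ,  69, 65*sqrt(5) ]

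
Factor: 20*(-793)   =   - 2^2 * 5^1*13^1*61^1=- 15860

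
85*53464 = 4544440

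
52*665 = 34580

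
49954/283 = 176 + 146/283 =176.52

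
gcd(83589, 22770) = 33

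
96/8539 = 96/8539=0.01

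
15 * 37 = 555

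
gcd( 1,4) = 1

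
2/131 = 2/131  =  0.02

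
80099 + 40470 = 120569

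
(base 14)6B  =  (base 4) 1133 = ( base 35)2p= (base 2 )1011111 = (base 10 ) 95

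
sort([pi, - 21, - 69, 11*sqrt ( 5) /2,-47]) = [  -  69, - 47, - 21,pi, 11 * sqrt( 5 )/2]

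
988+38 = 1026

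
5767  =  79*73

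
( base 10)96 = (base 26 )3i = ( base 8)140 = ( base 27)3F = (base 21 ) 4c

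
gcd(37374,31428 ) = 6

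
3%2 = 1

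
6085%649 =244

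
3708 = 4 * 927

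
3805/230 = 761/46 = 16.54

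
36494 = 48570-12076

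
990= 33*30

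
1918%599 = 121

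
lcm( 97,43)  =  4171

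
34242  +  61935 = 96177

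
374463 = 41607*9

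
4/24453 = 4/24453 = 0.00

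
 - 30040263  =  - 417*72039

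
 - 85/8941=-1 + 8856/8941= - 0.01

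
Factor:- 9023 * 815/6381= -7353745/6381= - 3^(  -  2) * 5^1*7^1*163^1*709^( - 1)*1289^1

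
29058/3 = 9686 = 9686.00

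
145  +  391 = 536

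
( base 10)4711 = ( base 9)6414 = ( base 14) 1A07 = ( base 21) ae7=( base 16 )1267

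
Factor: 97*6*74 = 2^2 * 3^1 * 37^1*97^1 = 43068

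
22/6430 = 11/3215 = 0.00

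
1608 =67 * 24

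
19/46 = 19/46 = 0.41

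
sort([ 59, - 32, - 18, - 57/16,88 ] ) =[-32, - 18, - 57/16, 59,88]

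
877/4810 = 877/4810 = 0.18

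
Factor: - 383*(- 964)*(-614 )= - 2^3*241^1*307^1*383^1 = -226696168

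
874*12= 10488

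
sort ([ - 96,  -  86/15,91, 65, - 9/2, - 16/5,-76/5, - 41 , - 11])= [ - 96, - 41, - 76/5,-11, - 86/15,- 9/2, - 16/5,65, 91 ]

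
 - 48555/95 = -9711/19 = - 511.11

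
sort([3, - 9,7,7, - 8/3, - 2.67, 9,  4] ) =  [ - 9 , - 2.67, - 8/3 , 3,4,  7,7,  9 ] 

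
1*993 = 993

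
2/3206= 1/1603= 0.00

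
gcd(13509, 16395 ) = 3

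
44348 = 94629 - 50281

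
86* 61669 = 5303534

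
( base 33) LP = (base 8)1316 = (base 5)10333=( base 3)222121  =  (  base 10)718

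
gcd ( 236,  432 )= 4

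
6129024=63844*96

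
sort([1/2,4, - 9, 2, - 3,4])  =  [ - 9 , - 3, 1/2,2, 4, 4]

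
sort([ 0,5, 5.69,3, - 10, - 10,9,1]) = [ - 10, - 10,0,1,3, 5,5.69,  9 ] 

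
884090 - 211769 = 672321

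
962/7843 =962/7843 = 0.12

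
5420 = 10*542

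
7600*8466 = 64341600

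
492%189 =114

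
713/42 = 713/42 = 16.98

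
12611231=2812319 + 9798912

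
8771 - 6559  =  2212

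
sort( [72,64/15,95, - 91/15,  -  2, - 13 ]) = [- 13,  -  91/15, -2, 64/15 , 72,  95]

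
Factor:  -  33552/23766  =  -2^3*3^1*17^( - 1) =- 24/17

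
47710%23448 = 814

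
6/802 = 3/401 = 0.01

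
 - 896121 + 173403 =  -722718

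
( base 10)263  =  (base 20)d3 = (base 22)bl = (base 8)407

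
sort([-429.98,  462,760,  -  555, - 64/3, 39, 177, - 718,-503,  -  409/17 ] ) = [- 718,-555, - 503, - 429.98, - 409/17, - 64/3,39, 177,  462,760 ]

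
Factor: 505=5^1*101^1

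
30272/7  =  4324 +4/7 =4324.57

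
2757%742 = 531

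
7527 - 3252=4275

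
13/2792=13/2792=0.00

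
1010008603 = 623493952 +386514651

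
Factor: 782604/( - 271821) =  - 260868/90607 = - 2^2*3^1 * 11^( - 1 )*8237^( - 1 )*21739^1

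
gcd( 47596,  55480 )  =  292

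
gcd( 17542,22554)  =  2506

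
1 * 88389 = 88389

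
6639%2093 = 360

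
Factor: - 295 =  - 5^1*59^1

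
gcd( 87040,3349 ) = 17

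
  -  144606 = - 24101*6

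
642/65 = 642/65 = 9.88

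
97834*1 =97834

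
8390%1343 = 332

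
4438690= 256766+4181924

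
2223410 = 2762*805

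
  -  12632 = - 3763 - 8869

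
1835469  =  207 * 8867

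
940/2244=235/561 = 0.42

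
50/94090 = 5/9409 = 0.00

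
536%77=74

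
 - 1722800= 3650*( - 472)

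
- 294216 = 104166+-398382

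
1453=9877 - 8424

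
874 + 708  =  1582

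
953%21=8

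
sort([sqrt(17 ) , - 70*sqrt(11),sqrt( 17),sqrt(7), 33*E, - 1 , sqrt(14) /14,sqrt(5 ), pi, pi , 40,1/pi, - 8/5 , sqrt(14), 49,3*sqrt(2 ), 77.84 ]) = [ - 70*sqrt(11 ), - 8/5, - 1, sqrt(14)/14,  1/pi, sqrt(5 ) , sqrt( 7)  ,  pi, pi, sqrt( 14),sqrt(17), sqrt(17 ) , 3*sqrt ( 2),40, 49, 77.84, 33 * E]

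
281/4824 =281/4824 = 0.06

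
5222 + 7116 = 12338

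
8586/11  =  780 + 6/11 = 780.55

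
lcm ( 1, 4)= 4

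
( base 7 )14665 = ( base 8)10022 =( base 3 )12122101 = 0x1012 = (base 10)4114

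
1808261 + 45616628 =47424889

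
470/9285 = 94/1857 = 0.05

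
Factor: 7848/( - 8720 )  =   - 9/10 =- 2^( - 1 )*3^2*5^( -1 ) 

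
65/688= 65/688 = 0.09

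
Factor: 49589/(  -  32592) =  - 2^( - 4)*3^ ( - 1)*7^(  -  1 )*17^1*97^( - 1)*2917^1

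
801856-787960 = 13896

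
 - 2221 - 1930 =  - 4151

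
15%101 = 15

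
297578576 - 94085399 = 203493177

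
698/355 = 698/355 = 1.97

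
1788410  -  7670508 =  -  5882098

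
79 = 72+7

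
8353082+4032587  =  12385669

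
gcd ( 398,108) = 2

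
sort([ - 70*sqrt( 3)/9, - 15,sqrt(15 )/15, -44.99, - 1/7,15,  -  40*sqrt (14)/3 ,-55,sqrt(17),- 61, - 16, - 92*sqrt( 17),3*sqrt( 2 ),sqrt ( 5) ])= [ - 92*sqrt(17) , - 61, - 55, - 40 * sqrt( 14)/3,-44.99, - 16, - 15 , -70 * sqrt( 3)/9, -1/7,  sqrt(15 )/15 , sqrt( 5), sqrt( 17),3*sqrt( 2 ), 15 ] 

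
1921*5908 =11349268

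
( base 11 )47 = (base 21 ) 29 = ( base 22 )27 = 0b110011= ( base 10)51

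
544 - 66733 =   -  66189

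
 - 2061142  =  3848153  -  5909295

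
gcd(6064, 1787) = 1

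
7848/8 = 981 = 981.00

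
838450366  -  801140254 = 37310112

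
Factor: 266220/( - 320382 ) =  -290/349 = -  2^1*5^1 * 29^1*349^ ( - 1 ) 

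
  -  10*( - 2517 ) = 25170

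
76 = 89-13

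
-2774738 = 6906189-9680927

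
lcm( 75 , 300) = 300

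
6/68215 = 6/68215 = 0.00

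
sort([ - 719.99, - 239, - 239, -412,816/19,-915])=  [ - 915, - 719.99, - 412 , - 239, - 239,816/19]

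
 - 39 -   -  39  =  0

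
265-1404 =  -1139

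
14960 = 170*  88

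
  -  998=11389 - 12387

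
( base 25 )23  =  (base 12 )45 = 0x35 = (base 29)1O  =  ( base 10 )53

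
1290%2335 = 1290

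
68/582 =34/291 = 0.12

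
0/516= 0 = 0.00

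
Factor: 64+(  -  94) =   -  30 = - 2^1*3^1*5^1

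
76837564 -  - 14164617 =91002181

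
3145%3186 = 3145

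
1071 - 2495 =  - 1424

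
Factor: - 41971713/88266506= - 2^(  -  1) * 3^1*7^1*107^1*18679^1 * 44133253^( - 1 )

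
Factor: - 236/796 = -59/199 = - 59^1*199^(-1 ) 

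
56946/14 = 28473/7 = 4067.57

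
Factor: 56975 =5^2*43^1*53^1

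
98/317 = 98/317 = 0.31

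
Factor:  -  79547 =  - 13^1 * 29^1*211^1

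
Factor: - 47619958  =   - 2^1*17^1*1400587^1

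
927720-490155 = 437565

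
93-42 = 51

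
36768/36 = 1021 + 1/3 = 1021.33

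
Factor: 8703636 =2^2*3^1 * 725303^1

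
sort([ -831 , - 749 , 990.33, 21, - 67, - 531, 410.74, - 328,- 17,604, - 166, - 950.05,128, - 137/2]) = [ - 950.05, -831, - 749, - 531, - 328, - 166, - 137/2,-67, - 17, 21, 128 , 410.74,604, 990.33]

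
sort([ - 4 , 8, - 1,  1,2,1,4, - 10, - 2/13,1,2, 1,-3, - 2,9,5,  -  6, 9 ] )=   [-10,  -  6,-4, - 3,  -  2, - 1, - 2/13,1 , 1,1,1, 2, 2, 4,5,8, 9, 9 ] 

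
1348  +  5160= 6508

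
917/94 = 9 + 71/94 = 9.76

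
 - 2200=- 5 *440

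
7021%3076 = 869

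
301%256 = 45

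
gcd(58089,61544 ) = 1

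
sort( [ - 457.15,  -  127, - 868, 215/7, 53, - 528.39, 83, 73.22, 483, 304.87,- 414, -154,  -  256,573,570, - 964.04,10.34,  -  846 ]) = [ - 964.04 ,  -  868,  -  846, - 528.39, - 457.15,-414,-256,-154, - 127, 10.34 , 215/7,53, 73.22,  83, 304.87 , 483,570,573 ] 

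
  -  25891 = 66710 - 92601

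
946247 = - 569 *( - 1663) 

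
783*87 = 68121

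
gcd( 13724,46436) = 188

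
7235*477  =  3451095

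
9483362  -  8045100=1438262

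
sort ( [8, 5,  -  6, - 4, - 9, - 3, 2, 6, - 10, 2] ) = [ - 10, - 9,-6, - 4, - 3, 2, 2,5, 6,8 ] 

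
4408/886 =4 + 432/443 = 4.98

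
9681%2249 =685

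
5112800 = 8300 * 616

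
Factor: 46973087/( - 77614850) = - 2^(-1)*5^( - 2)*7^1*1552297^ ( - 1 )*6710441^1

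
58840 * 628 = 36951520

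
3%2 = 1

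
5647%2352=943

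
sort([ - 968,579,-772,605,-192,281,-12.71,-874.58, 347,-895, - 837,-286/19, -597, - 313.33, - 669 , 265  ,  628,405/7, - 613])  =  [ - 968, - 895, - 874.58, - 837, - 772, - 669,  -  613,-597, - 313.33, - 192, - 286/19, - 12.71, 405/7,265,281,347,579,605,628]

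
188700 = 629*300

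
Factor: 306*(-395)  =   - 120870 =- 2^1*3^2 * 5^1 *17^1*79^1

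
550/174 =3 + 14/87 = 3.16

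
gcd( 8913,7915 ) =1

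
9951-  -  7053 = 17004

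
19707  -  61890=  - 42183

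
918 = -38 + 956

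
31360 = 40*784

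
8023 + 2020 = 10043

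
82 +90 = 172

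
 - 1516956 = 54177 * (-28 ) 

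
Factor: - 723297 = -3^1*353^1*683^1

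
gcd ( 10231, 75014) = 1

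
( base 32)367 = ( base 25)55L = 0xCC7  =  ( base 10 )3271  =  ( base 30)3j1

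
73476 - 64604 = 8872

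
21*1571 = 32991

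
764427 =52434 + 711993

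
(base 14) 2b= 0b100111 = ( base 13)30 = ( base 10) 39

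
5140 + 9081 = 14221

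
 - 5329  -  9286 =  - 14615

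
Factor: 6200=2^3*5^2*31^1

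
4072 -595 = 3477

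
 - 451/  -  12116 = 451/12116= 0.04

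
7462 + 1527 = 8989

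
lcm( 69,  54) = 1242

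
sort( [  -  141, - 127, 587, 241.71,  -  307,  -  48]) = [ - 307,  -  141,  -  127, - 48,241.71,587]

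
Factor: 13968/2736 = 19^ ( - 1 )*97^1 = 97/19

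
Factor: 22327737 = 3^1*467^1*15937^1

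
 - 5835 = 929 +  - 6764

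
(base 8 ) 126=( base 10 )86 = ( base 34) 2i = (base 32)2m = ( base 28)32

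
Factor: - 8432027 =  - 1567^1*5381^1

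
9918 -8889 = 1029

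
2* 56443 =112886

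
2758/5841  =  2758/5841 = 0.47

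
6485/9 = 720 + 5/9 = 720.56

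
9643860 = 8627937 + 1015923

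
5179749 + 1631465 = 6811214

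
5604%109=45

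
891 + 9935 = 10826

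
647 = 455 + 192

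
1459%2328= 1459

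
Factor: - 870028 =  - 2^2*199^1  *1093^1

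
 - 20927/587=- 36 + 205/587 = - 35.65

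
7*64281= 449967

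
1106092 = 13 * 85084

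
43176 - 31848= 11328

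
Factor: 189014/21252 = 2^(-1) *3^( - 1 )*11^( - 1 )*587^1 = 587/66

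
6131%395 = 206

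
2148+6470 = 8618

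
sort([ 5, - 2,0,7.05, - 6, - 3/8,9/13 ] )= [ - 6, - 2, - 3/8, 0,9/13,5,7.05 ]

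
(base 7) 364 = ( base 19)A3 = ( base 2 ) 11000001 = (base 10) 193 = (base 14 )DB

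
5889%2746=397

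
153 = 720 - 567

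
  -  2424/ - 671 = 3 + 411/671 = 3.61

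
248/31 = 8 = 8.00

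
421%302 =119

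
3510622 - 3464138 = 46484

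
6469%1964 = 577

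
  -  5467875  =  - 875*6249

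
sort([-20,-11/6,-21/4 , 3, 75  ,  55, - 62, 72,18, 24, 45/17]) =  [  -  62, - 20, - 21/4, - 11/6, 45/17, 3, 18,  24, 55,  72,  75] 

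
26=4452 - 4426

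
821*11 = 9031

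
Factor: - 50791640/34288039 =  - 2^3 * 5^1  *31^1*61^( - 1 )*541^( - 1) * 1039^(-1)*40961^1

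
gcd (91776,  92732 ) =956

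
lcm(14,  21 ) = 42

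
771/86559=257/28853 =0.01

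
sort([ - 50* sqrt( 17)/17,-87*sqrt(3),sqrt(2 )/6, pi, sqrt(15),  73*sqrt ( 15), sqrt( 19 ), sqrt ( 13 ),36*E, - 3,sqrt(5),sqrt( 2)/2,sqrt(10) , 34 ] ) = [ - 87 * sqrt( 3),  -  50*sqrt(17 )/17, -3 , sqrt(2 )/6, sqrt(2)/2, sqrt( 5), pi,sqrt( 10),  sqrt (13),sqrt(15),sqrt(19), 34,36*E , 73*sqrt( 15) ] 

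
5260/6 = 2630/3 = 876.67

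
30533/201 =30533/201 = 151.91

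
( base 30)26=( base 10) 66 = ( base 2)1000010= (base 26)2E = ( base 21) 33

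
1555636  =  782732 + 772904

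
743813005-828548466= - 84735461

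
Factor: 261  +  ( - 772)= - 7^1*73^1= - 511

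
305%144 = 17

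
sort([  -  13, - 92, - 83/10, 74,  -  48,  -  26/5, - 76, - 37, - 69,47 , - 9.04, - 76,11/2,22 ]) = [ - 92,  -  76,  -  76,-69,- 48,-37 ,  -  13, - 9.04, - 83/10, - 26/5, 11/2, 22, 47,74 ]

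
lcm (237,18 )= 1422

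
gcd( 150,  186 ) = 6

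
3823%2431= 1392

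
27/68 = 27/68 =0.40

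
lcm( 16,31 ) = 496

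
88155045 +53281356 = 141436401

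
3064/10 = 1532/5 = 306.40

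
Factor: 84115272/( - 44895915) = -28038424/14965305=- 2^3*3^(- 1) * 5^( - 1)*29^( - 1 )*41^1*73^1 * 1171^1*34403^( - 1)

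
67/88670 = 67/88670 = 0.00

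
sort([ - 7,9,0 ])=[-7, 0,9]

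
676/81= 676/81= 8.35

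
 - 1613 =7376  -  8989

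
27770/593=27770/593 = 46.83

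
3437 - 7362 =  - 3925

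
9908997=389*25473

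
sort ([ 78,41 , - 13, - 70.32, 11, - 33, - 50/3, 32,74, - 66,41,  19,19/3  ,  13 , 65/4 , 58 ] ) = [-70.32, - 66, - 33, - 50/3, - 13, 19/3, 11,13,65/4,19,32,41,41,58,74, 78]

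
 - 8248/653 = -8248/653 = - 12.63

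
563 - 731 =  - 168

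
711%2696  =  711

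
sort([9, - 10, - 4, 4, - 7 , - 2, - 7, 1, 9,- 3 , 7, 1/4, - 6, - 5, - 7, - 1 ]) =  [ - 10, - 7, - 7, - 7, - 6, - 5, - 4, - 3, - 2 , - 1, 1/4, 1, 4, 7, 9, 9 ] 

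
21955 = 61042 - 39087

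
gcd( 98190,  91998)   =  18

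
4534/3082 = 1 + 726/1541 = 1.47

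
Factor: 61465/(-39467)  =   - 5^1*19^1 * 61^( - 1) = - 95/61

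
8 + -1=7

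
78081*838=65431878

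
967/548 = 1 + 419/548 = 1.76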